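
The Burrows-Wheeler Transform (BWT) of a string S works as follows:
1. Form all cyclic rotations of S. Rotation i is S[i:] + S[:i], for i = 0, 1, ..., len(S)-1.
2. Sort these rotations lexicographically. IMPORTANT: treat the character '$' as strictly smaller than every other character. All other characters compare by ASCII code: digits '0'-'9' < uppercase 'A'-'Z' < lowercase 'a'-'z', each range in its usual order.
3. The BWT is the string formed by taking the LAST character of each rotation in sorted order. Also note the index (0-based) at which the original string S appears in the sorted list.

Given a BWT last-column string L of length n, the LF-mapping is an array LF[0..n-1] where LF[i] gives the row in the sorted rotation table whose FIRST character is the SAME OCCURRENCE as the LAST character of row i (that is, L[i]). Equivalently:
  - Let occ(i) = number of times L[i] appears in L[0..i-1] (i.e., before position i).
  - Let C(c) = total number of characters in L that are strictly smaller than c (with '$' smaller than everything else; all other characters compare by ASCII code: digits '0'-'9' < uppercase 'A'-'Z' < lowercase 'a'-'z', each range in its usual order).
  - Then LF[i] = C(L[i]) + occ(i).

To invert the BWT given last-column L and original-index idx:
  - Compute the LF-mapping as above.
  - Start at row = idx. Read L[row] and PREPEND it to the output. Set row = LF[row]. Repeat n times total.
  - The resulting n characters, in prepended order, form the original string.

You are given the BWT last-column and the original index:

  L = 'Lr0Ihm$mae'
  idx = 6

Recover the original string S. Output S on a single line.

Answer: hammer0IL$

Derivation:
LF mapping: 3 9 1 2 6 7 0 8 4 5
Walk LF starting at row 6, prepending L[row]:
  step 1: row=6, L[6]='$', prepend. Next row=LF[6]=0
  step 2: row=0, L[0]='L', prepend. Next row=LF[0]=3
  step 3: row=3, L[3]='I', prepend. Next row=LF[3]=2
  step 4: row=2, L[2]='0', prepend. Next row=LF[2]=1
  step 5: row=1, L[1]='r', prepend. Next row=LF[1]=9
  step 6: row=9, L[9]='e', prepend. Next row=LF[9]=5
  step 7: row=5, L[5]='m', prepend. Next row=LF[5]=7
  step 8: row=7, L[7]='m', prepend. Next row=LF[7]=8
  step 9: row=8, L[8]='a', prepend. Next row=LF[8]=4
  step 10: row=4, L[4]='h', prepend. Next row=LF[4]=6
Reversed output: hammer0IL$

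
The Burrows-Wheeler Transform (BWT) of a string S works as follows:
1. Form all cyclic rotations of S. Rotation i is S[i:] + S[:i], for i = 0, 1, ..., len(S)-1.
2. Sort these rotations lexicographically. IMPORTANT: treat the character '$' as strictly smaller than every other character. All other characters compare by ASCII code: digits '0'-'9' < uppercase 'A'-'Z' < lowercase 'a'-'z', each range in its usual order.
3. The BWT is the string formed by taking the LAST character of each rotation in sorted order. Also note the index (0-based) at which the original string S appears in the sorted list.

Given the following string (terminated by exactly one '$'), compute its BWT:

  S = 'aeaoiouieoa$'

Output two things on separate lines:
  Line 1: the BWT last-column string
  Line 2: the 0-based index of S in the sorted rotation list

All 12 rotations (rotation i = S[i:]+S[:i]):
  rot[0] = aeaoiouieoa$
  rot[1] = eaoiouieoa$a
  rot[2] = aoiouieoa$ae
  rot[3] = oiouieoa$aea
  rot[4] = iouieoa$aeao
  rot[5] = ouieoa$aeaoi
  rot[6] = uieoa$aeaoio
  rot[7] = ieoa$aeaoiou
  rot[8] = eoa$aeaoioui
  rot[9] = oa$aeaoiouie
  rot[10] = a$aeaoiouieo
  rot[11] = $aeaoiouieoa
Sorted (with $ < everything):
  sorted[0] = $aeaoiouieoa  (last char: 'a')
  sorted[1] = a$aeaoiouieo  (last char: 'o')
  sorted[2] = aeaoiouieoa$  (last char: '$')
  sorted[3] = aoiouieoa$ae  (last char: 'e')
  sorted[4] = eaoiouieoa$a  (last char: 'a')
  sorted[5] = eoa$aeaoioui  (last char: 'i')
  sorted[6] = ieoa$aeaoiou  (last char: 'u')
  sorted[7] = iouieoa$aeao  (last char: 'o')
  sorted[8] = oa$aeaoiouie  (last char: 'e')
  sorted[9] = oiouieoa$aea  (last char: 'a')
  sorted[10] = ouieoa$aeaoi  (last char: 'i')
  sorted[11] = uieoa$aeaoio  (last char: 'o')
Last column: ao$eaiuoeaio
Original string S is at sorted index 2

Answer: ao$eaiuoeaio
2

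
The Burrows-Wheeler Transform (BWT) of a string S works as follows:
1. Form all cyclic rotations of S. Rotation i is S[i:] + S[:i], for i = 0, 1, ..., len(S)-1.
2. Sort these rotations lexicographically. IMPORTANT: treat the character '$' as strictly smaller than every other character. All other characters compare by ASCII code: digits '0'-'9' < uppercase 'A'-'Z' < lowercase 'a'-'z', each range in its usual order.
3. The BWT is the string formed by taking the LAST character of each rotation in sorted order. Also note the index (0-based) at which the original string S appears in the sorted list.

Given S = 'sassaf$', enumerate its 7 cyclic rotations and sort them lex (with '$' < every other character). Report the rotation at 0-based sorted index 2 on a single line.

All 7 rotations (rotation i = S[i:]+S[:i]):
  rot[0] = sassaf$
  rot[1] = assaf$s
  rot[2] = ssaf$sa
  rot[3] = saf$sas
  rot[4] = af$sass
  rot[5] = f$sassa
  rot[6] = $sassaf
Sorted (with $ < everything):
  sorted[0] = $sassaf
  sorted[1] = af$sass
  sorted[2] = assaf$s
  sorted[3] = f$sassa
  sorted[4] = saf$sas
  sorted[5] = sassaf$
  sorted[6] = ssaf$sa
sorted[2] = assaf$s

Answer: assaf$s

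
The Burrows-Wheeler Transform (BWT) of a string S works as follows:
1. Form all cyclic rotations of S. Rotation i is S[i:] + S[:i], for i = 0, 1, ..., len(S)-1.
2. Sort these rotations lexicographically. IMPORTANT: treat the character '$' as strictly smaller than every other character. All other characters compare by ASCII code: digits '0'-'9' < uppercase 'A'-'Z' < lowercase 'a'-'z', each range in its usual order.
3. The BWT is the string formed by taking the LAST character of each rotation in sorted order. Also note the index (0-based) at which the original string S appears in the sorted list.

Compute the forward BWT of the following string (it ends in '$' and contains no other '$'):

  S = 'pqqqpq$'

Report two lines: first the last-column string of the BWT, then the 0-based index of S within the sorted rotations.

Answer: qq$pqqp
2

Derivation:
All 7 rotations (rotation i = S[i:]+S[:i]):
  rot[0] = pqqqpq$
  rot[1] = qqqpq$p
  rot[2] = qqpq$pq
  rot[3] = qpq$pqq
  rot[4] = pq$pqqq
  rot[5] = q$pqqqp
  rot[6] = $pqqqpq
Sorted (with $ < everything):
  sorted[0] = $pqqqpq  (last char: 'q')
  sorted[1] = pq$pqqq  (last char: 'q')
  sorted[2] = pqqqpq$  (last char: '$')
  sorted[3] = q$pqqqp  (last char: 'p')
  sorted[4] = qpq$pqq  (last char: 'q')
  sorted[5] = qqpq$pq  (last char: 'q')
  sorted[6] = qqqpq$p  (last char: 'p')
Last column: qq$pqqp
Original string S is at sorted index 2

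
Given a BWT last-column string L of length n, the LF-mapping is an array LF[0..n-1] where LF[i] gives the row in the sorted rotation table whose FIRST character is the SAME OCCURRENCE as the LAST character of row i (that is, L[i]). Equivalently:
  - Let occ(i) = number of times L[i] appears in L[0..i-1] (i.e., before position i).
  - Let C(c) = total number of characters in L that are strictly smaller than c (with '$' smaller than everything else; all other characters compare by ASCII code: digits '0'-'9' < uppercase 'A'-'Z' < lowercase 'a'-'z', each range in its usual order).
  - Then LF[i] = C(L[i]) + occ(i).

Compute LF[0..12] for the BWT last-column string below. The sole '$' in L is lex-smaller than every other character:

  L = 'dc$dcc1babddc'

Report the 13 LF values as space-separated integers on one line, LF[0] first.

Char counts: '$':1, '1':1, 'a':1, 'b':2, 'c':4, 'd':4
C (first-col start): C('$')=0, C('1')=1, C('a')=2, C('b')=3, C('c')=5, C('d')=9
L[0]='d': occ=0, LF[0]=C('d')+0=9+0=9
L[1]='c': occ=0, LF[1]=C('c')+0=5+0=5
L[2]='$': occ=0, LF[2]=C('$')+0=0+0=0
L[3]='d': occ=1, LF[3]=C('d')+1=9+1=10
L[4]='c': occ=1, LF[4]=C('c')+1=5+1=6
L[5]='c': occ=2, LF[5]=C('c')+2=5+2=7
L[6]='1': occ=0, LF[6]=C('1')+0=1+0=1
L[7]='b': occ=0, LF[7]=C('b')+0=3+0=3
L[8]='a': occ=0, LF[8]=C('a')+0=2+0=2
L[9]='b': occ=1, LF[9]=C('b')+1=3+1=4
L[10]='d': occ=2, LF[10]=C('d')+2=9+2=11
L[11]='d': occ=3, LF[11]=C('d')+3=9+3=12
L[12]='c': occ=3, LF[12]=C('c')+3=5+3=8

Answer: 9 5 0 10 6 7 1 3 2 4 11 12 8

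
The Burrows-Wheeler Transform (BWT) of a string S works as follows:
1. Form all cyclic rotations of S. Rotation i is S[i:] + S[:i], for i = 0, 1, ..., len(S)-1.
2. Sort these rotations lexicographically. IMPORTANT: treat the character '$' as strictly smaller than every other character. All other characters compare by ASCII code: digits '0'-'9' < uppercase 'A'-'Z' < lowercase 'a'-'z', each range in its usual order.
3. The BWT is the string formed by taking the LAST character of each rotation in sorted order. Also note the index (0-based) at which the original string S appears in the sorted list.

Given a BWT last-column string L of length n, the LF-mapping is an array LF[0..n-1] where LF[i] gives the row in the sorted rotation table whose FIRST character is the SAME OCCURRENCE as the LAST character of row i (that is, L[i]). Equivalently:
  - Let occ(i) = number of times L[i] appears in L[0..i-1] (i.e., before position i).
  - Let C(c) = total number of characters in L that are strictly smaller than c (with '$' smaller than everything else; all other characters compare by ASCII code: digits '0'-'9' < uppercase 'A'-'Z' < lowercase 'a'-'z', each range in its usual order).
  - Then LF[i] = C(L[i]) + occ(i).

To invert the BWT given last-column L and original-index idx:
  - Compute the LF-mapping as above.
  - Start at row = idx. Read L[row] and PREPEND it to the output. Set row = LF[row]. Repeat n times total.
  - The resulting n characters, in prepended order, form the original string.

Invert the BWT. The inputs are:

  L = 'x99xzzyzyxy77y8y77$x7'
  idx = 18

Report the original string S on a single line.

LF mapping: 9 7 8 10 18 19 13 20 14 11 15 1 2 16 6 17 3 4 0 12 5
Walk LF starting at row 18, prepending L[row]:
  step 1: row=18, L[18]='$', prepend. Next row=LF[18]=0
  step 2: row=0, L[0]='x', prepend. Next row=LF[0]=9
  step 3: row=9, L[9]='x', prepend. Next row=LF[9]=11
  step 4: row=11, L[11]='7', prepend. Next row=LF[11]=1
  step 5: row=1, L[1]='9', prepend. Next row=LF[1]=7
  step 6: row=7, L[7]='z', prepend. Next row=LF[7]=20
  step 7: row=20, L[20]='7', prepend. Next row=LF[20]=5
  step 8: row=5, L[5]='z', prepend. Next row=LF[5]=19
  step 9: row=19, L[19]='x', prepend. Next row=LF[19]=12
  step 10: row=12, L[12]='7', prepend. Next row=LF[12]=2
  step 11: row=2, L[2]='9', prepend. Next row=LF[2]=8
  step 12: row=8, L[8]='y', prepend. Next row=LF[8]=14
  step 13: row=14, L[14]='8', prepend. Next row=LF[14]=6
  step 14: row=6, L[6]='y', prepend. Next row=LF[6]=13
  step 15: row=13, L[13]='y', prepend. Next row=LF[13]=16
  step 16: row=16, L[16]='7', prepend. Next row=LF[16]=3
  step 17: row=3, L[3]='x', prepend. Next row=LF[3]=10
  step 18: row=10, L[10]='y', prepend. Next row=LF[10]=15
  step 19: row=15, L[15]='y', prepend. Next row=LF[15]=17
  step 20: row=17, L[17]='7', prepend. Next row=LF[17]=4
  step 21: row=4, L[4]='z', prepend. Next row=LF[4]=18
Reversed output: z7yyx7yy8y97xz7z97xx$

Answer: z7yyx7yy8y97xz7z97xx$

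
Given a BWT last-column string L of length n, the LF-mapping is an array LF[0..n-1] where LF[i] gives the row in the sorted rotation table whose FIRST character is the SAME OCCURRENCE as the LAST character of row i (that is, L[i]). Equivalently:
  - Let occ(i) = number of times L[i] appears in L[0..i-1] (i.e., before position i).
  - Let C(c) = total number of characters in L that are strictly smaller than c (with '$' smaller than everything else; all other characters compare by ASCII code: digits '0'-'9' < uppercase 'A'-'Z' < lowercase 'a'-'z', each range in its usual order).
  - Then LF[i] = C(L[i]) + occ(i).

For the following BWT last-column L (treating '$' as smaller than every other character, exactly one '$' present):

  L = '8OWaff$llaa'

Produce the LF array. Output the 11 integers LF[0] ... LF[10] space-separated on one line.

Char counts: '$':1, '8':1, 'O':1, 'W':1, 'a':3, 'f':2, 'l':2
C (first-col start): C('$')=0, C('8')=1, C('O')=2, C('W')=3, C('a')=4, C('f')=7, C('l')=9
L[0]='8': occ=0, LF[0]=C('8')+0=1+0=1
L[1]='O': occ=0, LF[1]=C('O')+0=2+0=2
L[2]='W': occ=0, LF[2]=C('W')+0=3+0=3
L[3]='a': occ=0, LF[3]=C('a')+0=4+0=4
L[4]='f': occ=0, LF[4]=C('f')+0=7+0=7
L[5]='f': occ=1, LF[5]=C('f')+1=7+1=8
L[6]='$': occ=0, LF[6]=C('$')+0=0+0=0
L[7]='l': occ=0, LF[7]=C('l')+0=9+0=9
L[8]='l': occ=1, LF[8]=C('l')+1=9+1=10
L[9]='a': occ=1, LF[9]=C('a')+1=4+1=5
L[10]='a': occ=2, LF[10]=C('a')+2=4+2=6

Answer: 1 2 3 4 7 8 0 9 10 5 6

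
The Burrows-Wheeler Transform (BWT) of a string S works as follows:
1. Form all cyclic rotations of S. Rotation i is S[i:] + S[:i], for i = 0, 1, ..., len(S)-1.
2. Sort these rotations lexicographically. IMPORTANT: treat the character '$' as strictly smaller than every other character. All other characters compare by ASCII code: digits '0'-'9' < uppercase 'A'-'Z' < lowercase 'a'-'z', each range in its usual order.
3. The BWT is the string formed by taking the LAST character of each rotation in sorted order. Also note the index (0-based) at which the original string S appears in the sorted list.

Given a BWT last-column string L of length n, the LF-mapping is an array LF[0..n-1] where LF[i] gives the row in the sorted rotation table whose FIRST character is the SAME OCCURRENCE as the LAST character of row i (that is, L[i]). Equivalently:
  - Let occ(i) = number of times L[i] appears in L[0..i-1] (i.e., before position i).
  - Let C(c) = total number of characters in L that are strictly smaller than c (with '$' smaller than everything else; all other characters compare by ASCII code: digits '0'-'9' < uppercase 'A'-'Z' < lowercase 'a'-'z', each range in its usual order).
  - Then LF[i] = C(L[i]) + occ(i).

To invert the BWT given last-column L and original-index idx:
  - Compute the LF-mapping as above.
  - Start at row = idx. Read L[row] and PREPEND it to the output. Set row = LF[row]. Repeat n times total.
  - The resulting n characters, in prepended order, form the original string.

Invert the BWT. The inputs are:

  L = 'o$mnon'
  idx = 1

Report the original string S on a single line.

LF mapping: 4 0 1 2 5 3
Walk LF starting at row 1, prepending L[row]:
  step 1: row=1, L[1]='$', prepend. Next row=LF[1]=0
  step 2: row=0, L[0]='o', prepend. Next row=LF[0]=4
  step 3: row=4, L[4]='o', prepend. Next row=LF[4]=5
  step 4: row=5, L[5]='n', prepend. Next row=LF[5]=3
  step 5: row=3, L[3]='n', prepend. Next row=LF[3]=2
  step 6: row=2, L[2]='m', prepend. Next row=LF[2]=1
Reversed output: mnnoo$

Answer: mnnoo$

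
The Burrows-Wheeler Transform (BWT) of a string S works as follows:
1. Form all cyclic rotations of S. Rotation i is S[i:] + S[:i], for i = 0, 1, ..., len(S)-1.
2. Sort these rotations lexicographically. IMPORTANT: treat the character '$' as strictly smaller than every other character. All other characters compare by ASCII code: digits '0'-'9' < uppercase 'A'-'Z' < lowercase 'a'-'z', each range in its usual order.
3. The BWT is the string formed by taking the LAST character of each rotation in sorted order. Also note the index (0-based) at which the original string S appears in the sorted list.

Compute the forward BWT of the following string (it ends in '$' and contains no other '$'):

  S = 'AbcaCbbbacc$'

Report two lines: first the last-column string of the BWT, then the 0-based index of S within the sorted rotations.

All 12 rotations (rotation i = S[i:]+S[:i]):
  rot[0] = AbcaCbbbacc$
  rot[1] = bcaCbbbacc$A
  rot[2] = caCbbbacc$Ab
  rot[3] = aCbbbacc$Abc
  rot[4] = Cbbbacc$Abca
  rot[5] = bbbacc$AbcaC
  rot[6] = bbacc$AbcaCb
  rot[7] = bacc$AbcaCbb
  rot[8] = acc$AbcaCbbb
  rot[9] = cc$AbcaCbbba
  rot[10] = c$AbcaCbbbac
  rot[11] = $AbcaCbbbacc
Sorted (with $ < everything):
  sorted[0] = $AbcaCbbbacc  (last char: 'c')
  sorted[1] = AbcaCbbbacc$  (last char: '$')
  sorted[2] = Cbbbacc$Abca  (last char: 'a')
  sorted[3] = aCbbbacc$Abc  (last char: 'c')
  sorted[4] = acc$AbcaCbbb  (last char: 'b')
  sorted[5] = bacc$AbcaCbb  (last char: 'b')
  sorted[6] = bbacc$AbcaCb  (last char: 'b')
  sorted[7] = bbbacc$AbcaC  (last char: 'C')
  sorted[8] = bcaCbbbacc$A  (last char: 'A')
  sorted[9] = c$AbcaCbbbac  (last char: 'c')
  sorted[10] = caCbbbacc$Ab  (last char: 'b')
  sorted[11] = cc$AbcaCbbba  (last char: 'a')
Last column: c$acbbbCAcba
Original string S is at sorted index 1

Answer: c$acbbbCAcba
1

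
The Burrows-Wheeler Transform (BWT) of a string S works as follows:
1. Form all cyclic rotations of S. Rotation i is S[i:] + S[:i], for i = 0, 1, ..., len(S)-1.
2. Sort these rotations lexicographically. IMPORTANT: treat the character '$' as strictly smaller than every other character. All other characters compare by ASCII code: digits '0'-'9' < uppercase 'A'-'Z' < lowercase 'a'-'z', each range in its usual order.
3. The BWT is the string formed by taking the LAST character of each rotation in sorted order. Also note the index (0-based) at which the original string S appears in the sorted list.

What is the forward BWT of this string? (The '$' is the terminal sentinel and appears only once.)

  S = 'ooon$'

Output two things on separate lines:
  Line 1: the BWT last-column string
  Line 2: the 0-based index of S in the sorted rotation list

All 5 rotations (rotation i = S[i:]+S[:i]):
  rot[0] = ooon$
  rot[1] = oon$o
  rot[2] = on$oo
  rot[3] = n$ooo
  rot[4] = $ooon
Sorted (with $ < everything):
  sorted[0] = $ooon  (last char: 'n')
  sorted[1] = n$ooo  (last char: 'o')
  sorted[2] = on$oo  (last char: 'o')
  sorted[3] = oon$o  (last char: 'o')
  sorted[4] = ooon$  (last char: '$')
Last column: nooo$
Original string S is at sorted index 4

Answer: nooo$
4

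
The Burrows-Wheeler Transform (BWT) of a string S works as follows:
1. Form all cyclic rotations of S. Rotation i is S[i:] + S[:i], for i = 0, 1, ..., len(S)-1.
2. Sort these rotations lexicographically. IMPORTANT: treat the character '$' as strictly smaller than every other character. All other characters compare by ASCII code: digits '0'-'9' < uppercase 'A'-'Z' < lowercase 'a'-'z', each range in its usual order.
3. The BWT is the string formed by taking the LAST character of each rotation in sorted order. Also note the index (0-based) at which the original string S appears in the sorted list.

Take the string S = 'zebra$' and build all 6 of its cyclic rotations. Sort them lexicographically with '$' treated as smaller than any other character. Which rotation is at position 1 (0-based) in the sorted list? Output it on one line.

Answer: a$zebr

Derivation:
All 6 rotations (rotation i = S[i:]+S[:i]):
  rot[0] = zebra$
  rot[1] = ebra$z
  rot[2] = bra$ze
  rot[3] = ra$zeb
  rot[4] = a$zebr
  rot[5] = $zebra
Sorted (with $ < everything):
  sorted[0] = $zebra
  sorted[1] = a$zebr
  sorted[2] = bra$ze
  sorted[3] = ebra$z
  sorted[4] = ra$zeb
  sorted[5] = zebra$
sorted[1] = a$zebr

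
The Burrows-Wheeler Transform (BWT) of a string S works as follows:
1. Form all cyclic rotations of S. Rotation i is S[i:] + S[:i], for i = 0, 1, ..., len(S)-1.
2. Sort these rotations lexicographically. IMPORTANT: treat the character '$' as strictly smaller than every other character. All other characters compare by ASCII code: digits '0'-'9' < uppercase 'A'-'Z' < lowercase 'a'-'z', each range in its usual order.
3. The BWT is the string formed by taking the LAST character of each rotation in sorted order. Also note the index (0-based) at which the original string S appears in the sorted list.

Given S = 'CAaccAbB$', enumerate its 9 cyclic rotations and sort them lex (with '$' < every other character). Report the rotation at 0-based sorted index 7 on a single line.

Answer: cAbB$CAac

Derivation:
All 9 rotations (rotation i = S[i:]+S[:i]):
  rot[0] = CAaccAbB$
  rot[1] = AaccAbB$C
  rot[2] = accAbB$CA
  rot[3] = ccAbB$CAa
  rot[4] = cAbB$CAac
  rot[5] = AbB$CAacc
  rot[6] = bB$CAaccA
  rot[7] = B$CAaccAb
  rot[8] = $CAaccAbB
Sorted (with $ < everything):
  sorted[0] = $CAaccAbB
  sorted[1] = AaccAbB$C
  sorted[2] = AbB$CAacc
  sorted[3] = B$CAaccAb
  sorted[4] = CAaccAbB$
  sorted[5] = accAbB$CA
  sorted[6] = bB$CAaccA
  sorted[7] = cAbB$CAac
  sorted[8] = ccAbB$CAa
sorted[7] = cAbB$CAac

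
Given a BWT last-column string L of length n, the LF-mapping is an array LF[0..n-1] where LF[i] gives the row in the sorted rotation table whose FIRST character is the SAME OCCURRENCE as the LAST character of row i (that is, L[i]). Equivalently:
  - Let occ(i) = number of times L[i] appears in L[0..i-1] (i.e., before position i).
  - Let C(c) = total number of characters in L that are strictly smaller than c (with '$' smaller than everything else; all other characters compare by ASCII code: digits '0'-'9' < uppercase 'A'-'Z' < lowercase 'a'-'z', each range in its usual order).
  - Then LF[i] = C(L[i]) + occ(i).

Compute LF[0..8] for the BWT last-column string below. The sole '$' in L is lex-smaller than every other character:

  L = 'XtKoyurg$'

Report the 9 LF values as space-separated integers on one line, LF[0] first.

Answer: 2 6 1 4 8 7 5 3 0

Derivation:
Char counts: '$':1, 'K':1, 'X':1, 'g':1, 'o':1, 'r':1, 't':1, 'u':1, 'y':1
C (first-col start): C('$')=0, C('K')=1, C('X')=2, C('g')=3, C('o')=4, C('r')=5, C('t')=6, C('u')=7, C('y')=8
L[0]='X': occ=0, LF[0]=C('X')+0=2+0=2
L[1]='t': occ=0, LF[1]=C('t')+0=6+0=6
L[2]='K': occ=0, LF[2]=C('K')+0=1+0=1
L[3]='o': occ=0, LF[3]=C('o')+0=4+0=4
L[4]='y': occ=0, LF[4]=C('y')+0=8+0=8
L[5]='u': occ=0, LF[5]=C('u')+0=7+0=7
L[6]='r': occ=0, LF[6]=C('r')+0=5+0=5
L[7]='g': occ=0, LF[7]=C('g')+0=3+0=3
L[8]='$': occ=0, LF[8]=C('$')+0=0+0=0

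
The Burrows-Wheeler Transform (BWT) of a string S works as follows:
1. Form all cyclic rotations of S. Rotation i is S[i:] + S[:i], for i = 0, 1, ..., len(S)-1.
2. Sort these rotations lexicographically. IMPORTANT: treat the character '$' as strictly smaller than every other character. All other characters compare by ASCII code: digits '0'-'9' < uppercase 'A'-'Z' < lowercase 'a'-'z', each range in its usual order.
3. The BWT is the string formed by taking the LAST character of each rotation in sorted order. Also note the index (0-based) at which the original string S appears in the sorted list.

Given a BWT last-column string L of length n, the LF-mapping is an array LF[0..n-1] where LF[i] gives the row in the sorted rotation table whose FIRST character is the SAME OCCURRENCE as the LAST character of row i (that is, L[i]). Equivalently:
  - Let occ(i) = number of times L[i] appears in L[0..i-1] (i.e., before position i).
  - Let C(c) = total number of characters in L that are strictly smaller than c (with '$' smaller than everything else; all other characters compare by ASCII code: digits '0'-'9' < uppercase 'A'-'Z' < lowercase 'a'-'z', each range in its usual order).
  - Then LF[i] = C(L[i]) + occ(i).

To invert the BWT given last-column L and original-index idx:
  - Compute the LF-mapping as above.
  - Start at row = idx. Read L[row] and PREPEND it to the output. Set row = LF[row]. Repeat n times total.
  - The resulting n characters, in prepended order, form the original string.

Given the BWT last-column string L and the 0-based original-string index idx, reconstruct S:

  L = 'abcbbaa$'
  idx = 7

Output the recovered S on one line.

Answer: cababba$

Derivation:
LF mapping: 1 4 7 5 6 2 3 0
Walk LF starting at row 7, prepending L[row]:
  step 1: row=7, L[7]='$', prepend. Next row=LF[7]=0
  step 2: row=0, L[0]='a', prepend. Next row=LF[0]=1
  step 3: row=1, L[1]='b', prepend. Next row=LF[1]=4
  step 4: row=4, L[4]='b', prepend. Next row=LF[4]=6
  step 5: row=6, L[6]='a', prepend. Next row=LF[6]=3
  step 6: row=3, L[3]='b', prepend. Next row=LF[3]=5
  step 7: row=5, L[5]='a', prepend. Next row=LF[5]=2
  step 8: row=2, L[2]='c', prepend. Next row=LF[2]=7
Reversed output: cababba$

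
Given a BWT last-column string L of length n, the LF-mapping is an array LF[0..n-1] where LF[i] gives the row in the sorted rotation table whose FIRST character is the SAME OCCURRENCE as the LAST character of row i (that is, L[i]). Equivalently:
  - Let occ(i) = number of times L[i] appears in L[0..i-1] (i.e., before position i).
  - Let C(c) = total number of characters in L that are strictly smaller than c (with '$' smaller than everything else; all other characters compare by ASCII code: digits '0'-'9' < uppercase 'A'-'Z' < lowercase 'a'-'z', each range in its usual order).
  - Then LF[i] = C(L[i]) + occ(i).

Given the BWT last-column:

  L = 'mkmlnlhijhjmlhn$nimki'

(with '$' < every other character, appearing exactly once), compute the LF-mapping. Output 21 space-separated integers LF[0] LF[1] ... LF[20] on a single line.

Char counts: '$':1, 'h':3, 'i':3, 'j':2, 'k':2, 'l':3, 'm':4, 'n':3
C (first-col start): C('$')=0, C('h')=1, C('i')=4, C('j')=7, C('k')=9, C('l')=11, C('m')=14, C('n')=18
L[0]='m': occ=0, LF[0]=C('m')+0=14+0=14
L[1]='k': occ=0, LF[1]=C('k')+0=9+0=9
L[2]='m': occ=1, LF[2]=C('m')+1=14+1=15
L[3]='l': occ=0, LF[3]=C('l')+0=11+0=11
L[4]='n': occ=0, LF[4]=C('n')+0=18+0=18
L[5]='l': occ=1, LF[5]=C('l')+1=11+1=12
L[6]='h': occ=0, LF[6]=C('h')+0=1+0=1
L[7]='i': occ=0, LF[7]=C('i')+0=4+0=4
L[8]='j': occ=0, LF[8]=C('j')+0=7+0=7
L[9]='h': occ=1, LF[9]=C('h')+1=1+1=2
L[10]='j': occ=1, LF[10]=C('j')+1=7+1=8
L[11]='m': occ=2, LF[11]=C('m')+2=14+2=16
L[12]='l': occ=2, LF[12]=C('l')+2=11+2=13
L[13]='h': occ=2, LF[13]=C('h')+2=1+2=3
L[14]='n': occ=1, LF[14]=C('n')+1=18+1=19
L[15]='$': occ=0, LF[15]=C('$')+0=0+0=0
L[16]='n': occ=2, LF[16]=C('n')+2=18+2=20
L[17]='i': occ=1, LF[17]=C('i')+1=4+1=5
L[18]='m': occ=3, LF[18]=C('m')+3=14+3=17
L[19]='k': occ=1, LF[19]=C('k')+1=9+1=10
L[20]='i': occ=2, LF[20]=C('i')+2=4+2=6

Answer: 14 9 15 11 18 12 1 4 7 2 8 16 13 3 19 0 20 5 17 10 6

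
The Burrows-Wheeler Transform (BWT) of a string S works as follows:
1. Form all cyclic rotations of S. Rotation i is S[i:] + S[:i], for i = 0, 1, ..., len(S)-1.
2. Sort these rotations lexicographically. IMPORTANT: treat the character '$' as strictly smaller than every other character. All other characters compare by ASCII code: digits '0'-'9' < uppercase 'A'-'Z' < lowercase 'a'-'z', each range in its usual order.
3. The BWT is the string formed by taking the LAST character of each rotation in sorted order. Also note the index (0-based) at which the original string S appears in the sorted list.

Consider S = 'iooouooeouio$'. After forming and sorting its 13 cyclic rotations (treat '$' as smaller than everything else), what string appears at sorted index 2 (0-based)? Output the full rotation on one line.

All 13 rotations (rotation i = S[i:]+S[:i]):
  rot[0] = iooouooeouio$
  rot[1] = ooouooeouio$i
  rot[2] = oouooeouio$io
  rot[3] = ouooeouio$ioo
  rot[4] = uooeouio$iooo
  rot[5] = ooeouio$iooou
  rot[6] = oeouio$iooouo
  rot[7] = eouio$iooouoo
  rot[8] = ouio$iooouooe
  rot[9] = uio$iooouooeo
  rot[10] = io$iooouooeou
  rot[11] = o$iooouooeoui
  rot[12] = $iooouooeouio
Sorted (with $ < everything):
  sorted[0] = $iooouooeouio
  sorted[1] = eouio$iooouoo
  sorted[2] = io$iooouooeou
  sorted[3] = iooouooeouio$
  sorted[4] = o$iooouooeoui
  sorted[5] = oeouio$iooouo
  sorted[6] = ooeouio$iooou
  sorted[7] = ooouooeouio$i
  sorted[8] = oouooeouio$io
  sorted[9] = ouio$iooouooe
  sorted[10] = ouooeouio$ioo
  sorted[11] = uio$iooouooeo
  sorted[12] = uooeouio$iooo
sorted[2] = io$iooouooeou

Answer: io$iooouooeou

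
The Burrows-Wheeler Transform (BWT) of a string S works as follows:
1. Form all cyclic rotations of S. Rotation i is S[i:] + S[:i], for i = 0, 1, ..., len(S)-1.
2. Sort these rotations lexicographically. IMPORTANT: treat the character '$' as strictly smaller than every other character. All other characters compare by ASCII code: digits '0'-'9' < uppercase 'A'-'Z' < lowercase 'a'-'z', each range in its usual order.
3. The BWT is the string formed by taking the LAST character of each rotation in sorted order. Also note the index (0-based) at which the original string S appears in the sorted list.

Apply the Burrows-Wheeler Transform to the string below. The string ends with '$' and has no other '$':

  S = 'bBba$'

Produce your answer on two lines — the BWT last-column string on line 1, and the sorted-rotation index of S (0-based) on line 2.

All 5 rotations (rotation i = S[i:]+S[:i]):
  rot[0] = bBba$
  rot[1] = Bba$b
  rot[2] = ba$bB
  rot[3] = a$bBb
  rot[4] = $bBba
Sorted (with $ < everything):
  sorted[0] = $bBba  (last char: 'a')
  sorted[1] = Bba$b  (last char: 'b')
  sorted[2] = a$bBb  (last char: 'b')
  sorted[3] = bBba$  (last char: '$')
  sorted[4] = ba$bB  (last char: 'B')
Last column: abb$B
Original string S is at sorted index 3

Answer: abb$B
3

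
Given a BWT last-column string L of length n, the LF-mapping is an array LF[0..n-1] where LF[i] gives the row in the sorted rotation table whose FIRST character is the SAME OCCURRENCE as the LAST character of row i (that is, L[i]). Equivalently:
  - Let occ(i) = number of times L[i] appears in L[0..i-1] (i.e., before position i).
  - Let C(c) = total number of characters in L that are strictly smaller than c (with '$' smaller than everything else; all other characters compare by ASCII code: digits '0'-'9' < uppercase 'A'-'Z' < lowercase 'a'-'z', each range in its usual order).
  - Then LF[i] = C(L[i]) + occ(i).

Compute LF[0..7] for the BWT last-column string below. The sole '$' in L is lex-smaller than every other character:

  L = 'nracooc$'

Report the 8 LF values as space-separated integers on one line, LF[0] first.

Answer: 4 7 1 2 5 6 3 0

Derivation:
Char counts: '$':1, 'a':1, 'c':2, 'n':1, 'o':2, 'r':1
C (first-col start): C('$')=0, C('a')=1, C('c')=2, C('n')=4, C('o')=5, C('r')=7
L[0]='n': occ=0, LF[0]=C('n')+0=4+0=4
L[1]='r': occ=0, LF[1]=C('r')+0=7+0=7
L[2]='a': occ=0, LF[2]=C('a')+0=1+0=1
L[3]='c': occ=0, LF[3]=C('c')+0=2+0=2
L[4]='o': occ=0, LF[4]=C('o')+0=5+0=5
L[5]='o': occ=1, LF[5]=C('o')+1=5+1=6
L[6]='c': occ=1, LF[6]=C('c')+1=2+1=3
L[7]='$': occ=0, LF[7]=C('$')+0=0+0=0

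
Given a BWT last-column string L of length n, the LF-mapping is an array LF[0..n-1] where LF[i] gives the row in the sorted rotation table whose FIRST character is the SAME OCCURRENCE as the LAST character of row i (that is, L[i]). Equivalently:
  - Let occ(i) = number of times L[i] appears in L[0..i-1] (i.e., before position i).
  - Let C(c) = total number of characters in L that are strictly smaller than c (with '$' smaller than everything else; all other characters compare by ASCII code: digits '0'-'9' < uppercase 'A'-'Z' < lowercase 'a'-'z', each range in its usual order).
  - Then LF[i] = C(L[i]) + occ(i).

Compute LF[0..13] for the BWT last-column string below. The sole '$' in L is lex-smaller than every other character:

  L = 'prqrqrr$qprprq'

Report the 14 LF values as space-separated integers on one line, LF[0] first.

Answer: 1 8 4 9 5 10 11 0 6 2 12 3 13 7

Derivation:
Char counts: '$':1, 'p':3, 'q':4, 'r':6
C (first-col start): C('$')=0, C('p')=1, C('q')=4, C('r')=8
L[0]='p': occ=0, LF[0]=C('p')+0=1+0=1
L[1]='r': occ=0, LF[1]=C('r')+0=8+0=8
L[2]='q': occ=0, LF[2]=C('q')+0=4+0=4
L[3]='r': occ=1, LF[3]=C('r')+1=8+1=9
L[4]='q': occ=1, LF[4]=C('q')+1=4+1=5
L[5]='r': occ=2, LF[5]=C('r')+2=8+2=10
L[6]='r': occ=3, LF[6]=C('r')+3=8+3=11
L[7]='$': occ=0, LF[7]=C('$')+0=0+0=0
L[8]='q': occ=2, LF[8]=C('q')+2=4+2=6
L[9]='p': occ=1, LF[9]=C('p')+1=1+1=2
L[10]='r': occ=4, LF[10]=C('r')+4=8+4=12
L[11]='p': occ=2, LF[11]=C('p')+2=1+2=3
L[12]='r': occ=5, LF[12]=C('r')+5=8+5=13
L[13]='q': occ=3, LF[13]=C('q')+3=4+3=7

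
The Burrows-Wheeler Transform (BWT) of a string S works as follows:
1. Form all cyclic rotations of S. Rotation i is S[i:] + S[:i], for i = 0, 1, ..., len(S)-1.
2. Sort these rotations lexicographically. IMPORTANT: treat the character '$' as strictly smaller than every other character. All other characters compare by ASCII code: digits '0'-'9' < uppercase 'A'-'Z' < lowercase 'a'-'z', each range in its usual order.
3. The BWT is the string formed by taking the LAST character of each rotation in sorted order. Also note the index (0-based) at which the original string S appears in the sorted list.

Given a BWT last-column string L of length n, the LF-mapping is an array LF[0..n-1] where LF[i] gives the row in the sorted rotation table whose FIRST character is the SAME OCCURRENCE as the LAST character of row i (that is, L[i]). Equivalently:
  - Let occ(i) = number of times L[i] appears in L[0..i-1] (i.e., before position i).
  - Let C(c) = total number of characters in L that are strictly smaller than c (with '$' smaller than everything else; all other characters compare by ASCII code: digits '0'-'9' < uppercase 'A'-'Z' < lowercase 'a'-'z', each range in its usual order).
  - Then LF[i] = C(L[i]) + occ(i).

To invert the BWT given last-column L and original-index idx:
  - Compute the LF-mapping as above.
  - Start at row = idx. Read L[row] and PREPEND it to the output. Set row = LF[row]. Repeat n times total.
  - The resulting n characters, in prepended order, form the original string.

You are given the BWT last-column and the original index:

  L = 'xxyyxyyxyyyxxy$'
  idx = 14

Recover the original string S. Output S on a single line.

Answer: yyyxyyxyyxxyxx$

Derivation:
LF mapping: 1 2 7 8 3 9 10 4 11 12 13 5 6 14 0
Walk LF starting at row 14, prepending L[row]:
  step 1: row=14, L[14]='$', prepend. Next row=LF[14]=0
  step 2: row=0, L[0]='x', prepend. Next row=LF[0]=1
  step 3: row=1, L[1]='x', prepend. Next row=LF[1]=2
  step 4: row=2, L[2]='y', prepend. Next row=LF[2]=7
  step 5: row=7, L[7]='x', prepend. Next row=LF[7]=4
  step 6: row=4, L[4]='x', prepend. Next row=LF[4]=3
  step 7: row=3, L[3]='y', prepend. Next row=LF[3]=8
  step 8: row=8, L[8]='y', prepend. Next row=LF[8]=11
  step 9: row=11, L[11]='x', prepend. Next row=LF[11]=5
  step 10: row=5, L[5]='y', prepend. Next row=LF[5]=9
  step 11: row=9, L[9]='y', prepend. Next row=LF[9]=12
  step 12: row=12, L[12]='x', prepend. Next row=LF[12]=6
  step 13: row=6, L[6]='y', prepend. Next row=LF[6]=10
  step 14: row=10, L[10]='y', prepend. Next row=LF[10]=13
  step 15: row=13, L[13]='y', prepend. Next row=LF[13]=14
Reversed output: yyyxyyxyyxxyxx$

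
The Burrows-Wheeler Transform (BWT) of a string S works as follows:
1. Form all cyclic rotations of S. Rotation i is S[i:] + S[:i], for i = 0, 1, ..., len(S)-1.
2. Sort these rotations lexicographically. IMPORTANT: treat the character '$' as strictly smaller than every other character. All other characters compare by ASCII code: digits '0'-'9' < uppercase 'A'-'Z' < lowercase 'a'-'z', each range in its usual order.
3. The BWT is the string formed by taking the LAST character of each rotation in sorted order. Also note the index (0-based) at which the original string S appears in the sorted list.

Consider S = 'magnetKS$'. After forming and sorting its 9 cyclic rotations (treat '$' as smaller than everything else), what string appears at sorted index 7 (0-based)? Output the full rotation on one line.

Answer: netKS$mag

Derivation:
All 9 rotations (rotation i = S[i:]+S[:i]):
  rot[0] = magnetKS$
  rot[1] = agnetKS$m
  rot[2] = gnetKS$ma
  rot[3] = netKS$mag
  rot[4] = etKS$magn
  rot[5] = tKS$magne
  rot[6] = KS$magnet
  rot[7] = S$magnetK
  rot[8] = $magnetKS
Sorted (with $ < everything):
  sorted[0] = $magnetKS
  sorted[1] = KS$magnet
  sorted[2] = S$magnetK
  sorted[3] = agnetKS$m
  sorted[4] = etKS$magn
  sorted[5] = gnetKS$ma
  sorted[6] = magnetKS$
  sorted[7] = netKS$mag
  sorted[8] = tKS$magne
sorted[7] = netKS$mag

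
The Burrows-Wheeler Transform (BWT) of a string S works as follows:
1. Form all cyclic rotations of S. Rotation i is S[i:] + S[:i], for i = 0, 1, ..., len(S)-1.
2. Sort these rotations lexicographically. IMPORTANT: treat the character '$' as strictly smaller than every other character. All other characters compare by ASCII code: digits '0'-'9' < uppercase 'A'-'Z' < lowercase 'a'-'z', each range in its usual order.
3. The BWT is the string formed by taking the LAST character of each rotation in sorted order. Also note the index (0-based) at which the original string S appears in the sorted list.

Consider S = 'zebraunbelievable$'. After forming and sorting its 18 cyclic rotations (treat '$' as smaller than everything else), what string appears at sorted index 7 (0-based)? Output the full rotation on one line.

All 18 rotations (rotation i = S[i:]+S[:i]):
  rot[0] = zebraunbelievable$
  rot[1] = ebraunbelievable$z
  rot[2] = braunbelievable$ze
  rot[3] = raunbelievable$zeb
  rot[4] = aunbelievable$zebr
  rot[5] = unbelievable$zebra
  rot[6] = nbelievable$zebrau
  rot[7] = believable$zebraun
  rot[8] = elievable$zebraunb
  rot[9] = lievable$zebraunbe
  rot[10] = ievable$zebraunbel
  rot[11] = evable$zebraunbeli
  rot[12] = vable$zebraunbelie
  rot[13] = able$zebraunbeliev
  rot[14] = ble$zebraunbelieva
  rot[15] = le$zebraunbelievab
  rot[16] = e$zebraunbelievabl
  rot[17] = $zebraunbelievable
Sorted (with $ < everything):
  sorted[0] = $zebraunbelievable
  sorted[1] = able$zebraunbeliev
  sorted[2] = aunbelievable$zebr
  sorted[3] = believable$zebraun
  sorted[4] = ble$zebraunbelieva
  sorted[5] = braunbelievable$ze
  sorted[6] = e$zebraunbelievabl
  sorted[7] = ebraunbelievable$z
  sorted[8] = elievable$zebraunb
  sorted[9] = evable$zebraunbeli
  sorted[10] = ievable$zebraunbel
  sorted[11] = le$zebraunbelievab
  sorted[12] = lievable$zebraunbe
  sorted[13] = nbelievable$zebrau
  sorted[14] = raunbelievable$zeb
  sorted[15] = unbelievable$zebra
  sorted[16] = vable$zebraunbelie
  sorted[17] = zebraunbelievable$
sorted[7] = ebraunbelievable$z

Answer: ebraunbelievable$z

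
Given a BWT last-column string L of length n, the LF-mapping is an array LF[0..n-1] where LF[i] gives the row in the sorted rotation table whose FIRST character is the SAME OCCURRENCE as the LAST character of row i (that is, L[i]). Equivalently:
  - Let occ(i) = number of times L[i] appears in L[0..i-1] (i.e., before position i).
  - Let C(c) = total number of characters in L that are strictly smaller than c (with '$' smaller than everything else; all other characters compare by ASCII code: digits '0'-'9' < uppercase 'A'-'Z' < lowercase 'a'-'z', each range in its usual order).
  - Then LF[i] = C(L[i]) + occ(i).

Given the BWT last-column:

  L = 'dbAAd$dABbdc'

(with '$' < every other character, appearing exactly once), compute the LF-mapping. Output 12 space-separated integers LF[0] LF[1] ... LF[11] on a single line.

Char counts: '$':1, 'A':3, 'B':1, 'b':2, 'c':1, 'd':4
C (first-col start): C('$')=0, C('A')=1, C('B')=4, C('b')=5, C('c')=7, C('d')=8
L[0]='d': occ=0, LF[0]=C('d')+0=8+0=8
L[1]='b': occ=0, LF[1]=C('b')+0=5+0=5
L[2]='A': occ=0, LF[2]=C('A')+0=1+0=1
L[3]='A': occ=1, LF[3]=C('A')+1=1+1=2
L[4]='d': occ=1, LF[4]=C('d')+1=8+1=9
L[5]='$': occ=0, LF[5]=C('$')+0=0+0=0
L[6]='d': occ=2, LF[6]=C('d')+2=8+2=10
L[7]='A': occ=2, LF[7]=C('A')+2=1+2=3
L[8]='B': occ=0, LF[8]=C('B')+0=4+0=4
L[9]='b': occ=1, LF[9]=C('b')+1=5+1=6
L[10]='d': occ=3, LF[10]=C('d')+3=8+3=11
L[11]='c': occ=0, LF[11]=C('c')+0=7+0=7

Answer: 8 5 1 2 9 0 10 3 4 6 11 7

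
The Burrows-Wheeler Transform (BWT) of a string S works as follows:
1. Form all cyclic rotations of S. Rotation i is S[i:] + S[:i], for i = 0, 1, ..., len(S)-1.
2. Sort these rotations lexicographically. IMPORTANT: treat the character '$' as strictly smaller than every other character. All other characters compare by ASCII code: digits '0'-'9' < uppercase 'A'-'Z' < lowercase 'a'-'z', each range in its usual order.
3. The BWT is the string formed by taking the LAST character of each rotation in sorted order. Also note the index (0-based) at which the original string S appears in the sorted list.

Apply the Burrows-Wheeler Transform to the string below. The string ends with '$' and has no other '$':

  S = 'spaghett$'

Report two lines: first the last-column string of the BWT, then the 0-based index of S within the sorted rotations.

Answer: tphags$te
6

Derivation:
All 9 rotations (rotation i = S[i:]+S[:i]):
  rot[0] = spaghett$
  rot[1] = paghett$s
  rot[2] = aghett$sp
  rot[3] = ghett$spa
  rot[4] = hett$spag
  rot[5] = ett$spagh
  rot[6] = tt$spaghe
  rot[7] = t$spaghet
  rot[8] = $spaghett
Sorted (with $ < everything):
  sorted[0] = $spaghett  (last char: 't')
  sorted[1] = aghett$sp  (last char: 'p')
  sorted[2] = ett$spagh  (last char: 'h')
  sorted[3] = ghett$spa  (last char: 'a')
  sorted[4] = hett$spag  (last char: 'g')
  sorted[5] = paghett$s  (last char: 's')
  sorted[6] = spaghett$  (last char: '$')
  sorted[7] = t$spaghet  (last char: 't')
  sorted[8] = tt$spaghe  (last char: 'e')
Last column: tphags$te
Original string S is at sorted index 6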